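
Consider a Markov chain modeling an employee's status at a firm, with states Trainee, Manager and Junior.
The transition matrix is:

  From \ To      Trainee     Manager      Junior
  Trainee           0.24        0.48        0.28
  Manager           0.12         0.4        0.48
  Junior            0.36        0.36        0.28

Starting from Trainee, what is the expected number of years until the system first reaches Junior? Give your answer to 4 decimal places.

2.7108

Let t(s) be the expected number of years to first reach Junior from state s, with t(Junior) = 0. Conditioning on the first year:
t(Trainee) = 1 + 0.24·t(Trainee) + 0.48·t(Manager)
t(Manager) = 1 + 0.12·t(Trainee) + 0.4·t(Manager)
Solving: t(Trainee) = 2.7108, t(Manager) = 2.2088.
Expected years from Trainee to Junior: 2.7108.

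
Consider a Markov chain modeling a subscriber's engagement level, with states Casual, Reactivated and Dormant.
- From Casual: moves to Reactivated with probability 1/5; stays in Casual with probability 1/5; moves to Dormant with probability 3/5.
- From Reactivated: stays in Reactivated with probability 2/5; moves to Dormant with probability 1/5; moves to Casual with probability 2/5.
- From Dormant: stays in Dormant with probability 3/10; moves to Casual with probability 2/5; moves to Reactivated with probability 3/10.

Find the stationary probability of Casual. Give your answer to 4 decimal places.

0.3333

Let the stationary distribution be π with π = πP and π_1 + π_2 + π_3 = 1.
π_1 = 0.2·π_1 + 0.4·π_2 + 0.4·π_3
π_2 = 0.2·π_1 + 0.4·π_2 + 0.3·π_3
Solving with the normalization constraint gives π = (0.3333, 0.2963, 0.3704).
So the stationary probability of Casual is 0.3333.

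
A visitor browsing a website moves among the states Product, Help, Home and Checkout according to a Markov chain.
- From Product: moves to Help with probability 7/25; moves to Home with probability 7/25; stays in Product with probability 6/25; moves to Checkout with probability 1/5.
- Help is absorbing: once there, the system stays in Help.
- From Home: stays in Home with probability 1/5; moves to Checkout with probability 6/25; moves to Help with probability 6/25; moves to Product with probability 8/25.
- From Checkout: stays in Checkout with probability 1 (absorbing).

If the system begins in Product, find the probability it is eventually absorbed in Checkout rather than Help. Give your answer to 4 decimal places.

Let h(s) be the probability of absorption at Checkout starting from transient state s. Then h(Checkout) = 1 and h(Help) = 0. By first-step analysis:
h(Product) = 0.24·h(Product) + 0.28·0 + 0.28·h(Home) + 0.2·1
h(Home) = 0.32·h(Product) + 0.24·0 + 0.2·h(Home) + 0.24·1
Solving: h(Product) = 0.4383, h(Home) = 0.4753.
Starting from Product, the probability is 0.4383.

0.4383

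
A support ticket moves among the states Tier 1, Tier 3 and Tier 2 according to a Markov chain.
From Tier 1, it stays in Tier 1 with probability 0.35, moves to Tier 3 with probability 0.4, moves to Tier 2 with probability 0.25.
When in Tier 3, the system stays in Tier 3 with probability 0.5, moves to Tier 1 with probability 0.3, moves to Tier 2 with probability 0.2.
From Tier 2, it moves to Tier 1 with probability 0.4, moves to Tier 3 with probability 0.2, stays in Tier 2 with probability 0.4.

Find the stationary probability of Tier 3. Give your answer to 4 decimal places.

Let the stationary distribution be π with π = πP and π_1 + π_2 + π_3 = 1.
π_1 = 0.35·π_1 + 0.3·π_2 + 0.4·π_3
π_2 = 0.4·π_1 + 0.5·π_2 + 0.2·π_3
Solving with the normalization constraint gives π = (0.3444, 0.3841, 0.2715).
So the stationary probability of Tier 3 is 0.3841.

0.3841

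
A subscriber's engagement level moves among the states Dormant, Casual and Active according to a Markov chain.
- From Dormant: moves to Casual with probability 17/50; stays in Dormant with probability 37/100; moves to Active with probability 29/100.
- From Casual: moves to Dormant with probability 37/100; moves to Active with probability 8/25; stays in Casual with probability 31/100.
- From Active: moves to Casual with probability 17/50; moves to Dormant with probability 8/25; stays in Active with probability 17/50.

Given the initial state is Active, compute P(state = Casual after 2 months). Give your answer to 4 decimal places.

Sum over the intermediate state after 1 month:
P = P(Active→Dormant)·P(Dormant→Casual) + P(Active→Casual)·P(Casual→Casual) + P(Active→Active)·P(Active→Casual)
  = 0.32×0.34 + 0.34×0.31 + 0.34×0.34
  = 0.1088 + 0.1054 + 0.1156 = 0.3298

0.3298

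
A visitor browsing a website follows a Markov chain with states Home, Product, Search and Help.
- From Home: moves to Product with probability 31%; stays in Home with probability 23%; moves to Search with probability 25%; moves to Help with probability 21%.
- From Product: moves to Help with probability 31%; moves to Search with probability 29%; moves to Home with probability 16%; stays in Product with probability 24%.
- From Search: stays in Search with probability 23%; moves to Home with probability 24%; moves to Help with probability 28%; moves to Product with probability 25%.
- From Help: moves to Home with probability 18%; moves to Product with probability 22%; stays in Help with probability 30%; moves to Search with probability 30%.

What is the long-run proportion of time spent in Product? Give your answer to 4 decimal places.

Let the stationary distribution be π with π = πP and π_1 + π_2 + π_3 + π_4 = 1.
π_1 = 0.23·π_1 + 0.16·π_2 + 0.24·π_3 + 0.18·π_4
π_2 = 0.31·π_1 + 0.24·π_2 + 0.25·π_3 + 0.22·π_4
π_3 = 0.25·π_1 + 0.29·π_2 + 0.23·π_3 + 0.3·π_4
Solving with the normalization constraint gives π = (0.2012, 0.2512, 0.2686, 0.2790).
So the stationary probability of Product is 0.2512.

0.2512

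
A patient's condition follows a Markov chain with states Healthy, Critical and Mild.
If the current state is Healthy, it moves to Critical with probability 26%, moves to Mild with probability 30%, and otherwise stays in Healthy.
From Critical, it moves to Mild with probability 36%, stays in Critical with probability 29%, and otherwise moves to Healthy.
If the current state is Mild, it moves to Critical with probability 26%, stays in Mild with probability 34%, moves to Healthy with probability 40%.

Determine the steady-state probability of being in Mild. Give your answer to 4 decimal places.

0.3293

Let the stationary distribution be π with π = πP and π_1 + π_2 + π_3 = 1.
π_1 = 0.44·π_1 + 0.35·π_2 + 0.4·π_3
π_2 = 0.26·π_1 + 0.29·π_2 + 0.26·π_3
Solving with the normalization constraint gives π = (0.4027, 0.2680, 0.3293).
So the stationary probability of Mild is 0.3293.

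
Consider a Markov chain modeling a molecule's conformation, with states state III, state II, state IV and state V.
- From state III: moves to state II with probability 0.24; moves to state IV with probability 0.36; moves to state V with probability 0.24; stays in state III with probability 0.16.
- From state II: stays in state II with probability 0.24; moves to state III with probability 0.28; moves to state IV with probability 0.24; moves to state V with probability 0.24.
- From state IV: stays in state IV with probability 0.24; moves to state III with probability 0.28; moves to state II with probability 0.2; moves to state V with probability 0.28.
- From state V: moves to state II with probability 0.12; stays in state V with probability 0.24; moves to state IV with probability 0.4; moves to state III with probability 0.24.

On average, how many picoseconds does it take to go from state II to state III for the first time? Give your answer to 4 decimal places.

3.7044

Let t(s) be the expected number of picoseconds to first reach state III from state s, with t(state III) = 0. Conditioning on the first picosecond:
t(state II) = 1 + 0.24·t(state II) + 0.24·t(state IV) + 0.24·t(state V)
t(state IV) = 1 + 0.2·t(state II) + 0.24·t(state IV) + 0.28·t(state V)
t(state V) = 1 + 0.12·t(state II) + 0.4·t(state IV) + 0.24·t(state V)
Solving: t(state II) = 3.7044, t(state IV) = 3.7103, t(state V) = 3.8535.
Expected picoseconds from state II to state III: 3.7044.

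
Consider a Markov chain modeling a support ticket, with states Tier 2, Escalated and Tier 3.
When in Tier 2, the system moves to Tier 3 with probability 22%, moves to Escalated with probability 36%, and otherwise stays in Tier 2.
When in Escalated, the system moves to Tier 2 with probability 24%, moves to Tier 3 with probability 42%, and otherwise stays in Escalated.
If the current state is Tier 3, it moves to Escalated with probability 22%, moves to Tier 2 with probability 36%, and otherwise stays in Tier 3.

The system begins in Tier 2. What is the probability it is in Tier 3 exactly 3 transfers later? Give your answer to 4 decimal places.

Propagate the distribution vector 3 transfers from Tier 2.
After 0 transfers: (1.0000, 0.0000, 0.0000)
After 1 transfer: (0.4200, 0.3600, 0.2200)
After 2 transfers: (0.3420, 0.3220, 0.3360)
After 3 transfers: (0.3419, 0.3065, 0.3516)
P(in Tier 3 after 3 transfers) = 0.3516

0.3516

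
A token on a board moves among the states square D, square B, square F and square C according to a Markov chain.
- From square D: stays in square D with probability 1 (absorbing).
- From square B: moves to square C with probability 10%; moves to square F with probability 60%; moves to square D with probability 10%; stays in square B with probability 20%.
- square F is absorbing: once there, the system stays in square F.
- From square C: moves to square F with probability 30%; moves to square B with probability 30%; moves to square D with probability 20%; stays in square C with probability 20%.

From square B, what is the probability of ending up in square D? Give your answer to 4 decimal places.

0.1639

Let h(s) be the probability of absorption at square D starting from transient state s. Then h(square D) = 1 and h(square F) = 0. By first-step analysis:
h(square B) = 0.1·1 + 0.2·h(square B) + 0.6·0 + 0.1·h(square C)
h(square C) = 0.2·1 + 0.3·h(square B) + 0.3·0 + 0.2·h(square C)
Solving: h(square B) = 0.1639, h(square C) = 0.3115.
Starting from square B, the probability is 0.1639.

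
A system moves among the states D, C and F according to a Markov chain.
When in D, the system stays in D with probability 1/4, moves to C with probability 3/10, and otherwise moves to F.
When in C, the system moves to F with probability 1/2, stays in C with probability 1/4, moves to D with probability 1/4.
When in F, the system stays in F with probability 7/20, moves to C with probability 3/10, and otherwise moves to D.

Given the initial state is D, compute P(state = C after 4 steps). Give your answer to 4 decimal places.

0.2857

Propagate the distribution vector 4 steps from D.
After 0 steps: (1.0000, 0.0000, 0.0000)
After 1 step: (0.2500, 0.3000, 0.4500)
After 2 steps: (0.2950, 0.2850, 0.4200)
After 3 steps: (0.2920, 0.2858, 0.4223)
After 4 steps: (0.2922, 0.2857, 0.4221)
P(in C after 4 steps) = 0.2857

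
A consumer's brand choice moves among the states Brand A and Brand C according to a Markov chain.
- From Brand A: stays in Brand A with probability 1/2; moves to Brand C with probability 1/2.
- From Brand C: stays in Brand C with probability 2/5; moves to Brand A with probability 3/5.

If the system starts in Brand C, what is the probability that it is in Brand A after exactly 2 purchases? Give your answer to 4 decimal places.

0.5400

Sum over the intermediate state after 1 purchase:
P = P(Brand C→Brand A)·P(Brand A→Brand A) + P(Brand C→Brand C)·P(Brand C→Brand A)
  = 0.6×0.5 + 0.4×0.6
  = 0.3000 + 0.2400 = 0.5400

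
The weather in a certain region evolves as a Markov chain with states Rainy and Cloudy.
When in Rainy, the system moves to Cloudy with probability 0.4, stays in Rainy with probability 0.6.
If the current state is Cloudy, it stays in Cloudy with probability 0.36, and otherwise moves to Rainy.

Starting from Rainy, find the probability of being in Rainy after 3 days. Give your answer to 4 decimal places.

Propagate the distribution vector 3 days from Rainy.
After 0 days: (1.0000, 0.0000)
After 1 day: (0.6000, 0.4000)
After 2 days: (0.6160, 0.3840)
After 3 days: (0.6154, 0.3846)
P(in Rainy after 3 days) = 0.6154

0.6154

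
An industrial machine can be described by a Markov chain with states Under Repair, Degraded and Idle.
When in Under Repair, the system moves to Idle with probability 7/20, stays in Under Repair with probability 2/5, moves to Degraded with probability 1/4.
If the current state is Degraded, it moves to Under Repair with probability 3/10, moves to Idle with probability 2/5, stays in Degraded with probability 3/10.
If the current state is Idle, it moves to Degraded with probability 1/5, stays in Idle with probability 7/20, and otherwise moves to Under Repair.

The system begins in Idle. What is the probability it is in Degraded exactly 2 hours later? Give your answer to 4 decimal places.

0.2425

Sum over the intermediate state after 1 hour:
P = P(Idle→Under Repair)·P(Under Repair→Degraded) + P(Idle→Degraded)·P(Degraded→Degraded) + P(Idle→Idle)·P(Idle→Degraded)
  = 0.45×0.25 + 0.2×0.3 + 0.35×0.2
  = 0.1125 + 0.0600 + 0.0700 = 0.2425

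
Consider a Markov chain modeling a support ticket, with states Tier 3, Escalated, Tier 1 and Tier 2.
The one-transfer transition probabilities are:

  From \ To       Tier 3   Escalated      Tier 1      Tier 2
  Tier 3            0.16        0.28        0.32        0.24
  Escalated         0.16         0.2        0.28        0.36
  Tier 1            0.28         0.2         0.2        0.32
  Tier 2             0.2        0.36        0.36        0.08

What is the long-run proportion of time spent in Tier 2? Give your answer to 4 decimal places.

0.2532

Let the stationary distribution be π with π = πP and π_1 + π_2 + π_3 + π_4 = 1.
π_1 = 0.16·π_1 + 0.16·π_2 + 0.28·π_3 + 0.2·π_4
π_2 = 0.28·π_1 + 0.2·π_2 + 0.2·π_3 + 0.36·π_4
π_3 = 0.32·π_1 + 0.28·π_2 + 0.2·π_3 + 0.36·π_4
Solving with the normalization constraint gives π = (0.2044, 0.2569, 0.2856, 0.2532).
So the stationary probability of Tier 2 is 0.2532.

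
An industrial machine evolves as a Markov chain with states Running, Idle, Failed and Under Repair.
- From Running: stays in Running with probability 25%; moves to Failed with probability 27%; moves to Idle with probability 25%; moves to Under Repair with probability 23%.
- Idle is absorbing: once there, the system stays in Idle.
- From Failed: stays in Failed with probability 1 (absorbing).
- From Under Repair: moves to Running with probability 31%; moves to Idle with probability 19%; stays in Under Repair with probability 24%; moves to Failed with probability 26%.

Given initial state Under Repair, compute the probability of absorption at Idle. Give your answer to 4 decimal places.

0.4411

Let h(s) be the probability of absorption at Idle starting from transient state s. Then h(Idle) = 1 and h(Failed) = 0. By first-step analysis:
h(Running) = 0.25·h(Running) + 0.25·1 + 0.27·0 + 0.23·h(Under Repair)
h(Under Repair) = 0.31·h(Running) + 0.19·1 + 0.26·0 + 0.24·h(Under Repair)
Solving: h(Running) = 0.4686, h(Under Repair) = 0.4411.
Starting from Under Repair, the probability is 0.4411.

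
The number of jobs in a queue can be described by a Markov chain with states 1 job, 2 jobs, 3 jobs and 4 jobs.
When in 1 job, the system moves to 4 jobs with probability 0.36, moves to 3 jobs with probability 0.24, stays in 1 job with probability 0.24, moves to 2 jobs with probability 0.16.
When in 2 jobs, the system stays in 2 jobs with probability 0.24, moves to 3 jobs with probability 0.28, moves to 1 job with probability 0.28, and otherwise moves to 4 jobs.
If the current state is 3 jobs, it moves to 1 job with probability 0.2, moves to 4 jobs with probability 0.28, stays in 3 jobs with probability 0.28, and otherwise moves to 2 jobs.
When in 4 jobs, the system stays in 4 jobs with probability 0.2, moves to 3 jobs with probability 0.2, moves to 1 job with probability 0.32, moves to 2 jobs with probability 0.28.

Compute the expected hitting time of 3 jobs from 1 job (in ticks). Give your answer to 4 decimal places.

Let t(s) be the expected number of ticks to first reach 3 jobs from state s, with t(3 jobs) = 0. Conditioning on the first tick:
t(1 job) = 1 + 0.24·t(1 job) + 0.16·t(2 jobs) + 0.36·t(4 jobs)
t(2 jobs) = 1 + 0.28·t(1 job) + 0.24·t(2 jobs) + 0.2·t(4 jobs)
t(4 jobs) = 1 + 0.32·t(1 job) + 0.28·t(2 jobs) + 0.2·t(4 jobs)
Solving: t(1 job) = 4.2163, t(2 jobs) = 4.0114, t(4 jobs) = 4.3405.
Expected ticks from 1 job to 3 jobs: 4.2163.

4.2163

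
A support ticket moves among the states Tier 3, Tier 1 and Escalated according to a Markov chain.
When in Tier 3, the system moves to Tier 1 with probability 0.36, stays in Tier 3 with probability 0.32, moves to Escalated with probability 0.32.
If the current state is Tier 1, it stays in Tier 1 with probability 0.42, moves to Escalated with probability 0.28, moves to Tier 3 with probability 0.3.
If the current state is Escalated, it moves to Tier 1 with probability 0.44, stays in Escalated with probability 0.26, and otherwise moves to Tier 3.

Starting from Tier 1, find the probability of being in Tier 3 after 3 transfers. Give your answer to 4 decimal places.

Propagate the distribution vector 3 transfers from Tier 1.
After 0 transfers: (0.0000, 1.0000, 0.0000)
After 1 transfer: (0.3000, 0.4200, 0.2800)
After 2 transfers: (0.3060, 0.4076, 0.2864)
After 3 transfers: (0.3061, 0.4074, 0.2865)
P(in Tier 3 after 3 transfers) = 0.3061

0.3061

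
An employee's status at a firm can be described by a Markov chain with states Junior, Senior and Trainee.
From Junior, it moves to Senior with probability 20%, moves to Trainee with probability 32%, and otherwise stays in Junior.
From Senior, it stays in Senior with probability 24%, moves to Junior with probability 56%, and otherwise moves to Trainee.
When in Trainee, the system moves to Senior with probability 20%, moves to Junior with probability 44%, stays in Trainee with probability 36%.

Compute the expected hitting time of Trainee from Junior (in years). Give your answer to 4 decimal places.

3.3898

Let t(s) be the expected number of years to first reach Trainee from state s, with t(Trainee) = 0. Conditioning on the first year:
t(Junior) = 1 + 0.48·t(Junior) + 0.2·t(Senior)
t(Senior) = 1 + 0.56·t(Junior) + 0.24·t(Senior)
Solving: t(Junior) = 3.3898, t(Senior) = 3.8136.
Expected years from Junior to Trainee: 3.3898.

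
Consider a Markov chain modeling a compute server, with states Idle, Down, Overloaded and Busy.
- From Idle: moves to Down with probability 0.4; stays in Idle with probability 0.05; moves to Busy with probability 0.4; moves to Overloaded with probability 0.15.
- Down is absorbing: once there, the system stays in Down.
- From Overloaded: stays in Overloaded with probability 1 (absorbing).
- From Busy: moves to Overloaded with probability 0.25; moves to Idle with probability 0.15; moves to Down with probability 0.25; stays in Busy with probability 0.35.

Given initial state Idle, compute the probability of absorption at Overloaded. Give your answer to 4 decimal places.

0.3543

Let h(s) be the probability of absorption at Overloaded starting from transient state s. Then h(Overloaded) = 1 and h(Down) = 0. By first-step analysis:
h(Idle) = 0.05·h(Idle) + 0.4·0 + 0.15·1 + 0.4·h(Busy)
h(Busy) = 0.15·h(Idle) + 0.25·0 + 0.25·1 + 0.35·h(Busy)
Solving: h(Idle) = 0.3543, h(Busy) = 0.4664.
Starting from Idle, the probability is 0.3543.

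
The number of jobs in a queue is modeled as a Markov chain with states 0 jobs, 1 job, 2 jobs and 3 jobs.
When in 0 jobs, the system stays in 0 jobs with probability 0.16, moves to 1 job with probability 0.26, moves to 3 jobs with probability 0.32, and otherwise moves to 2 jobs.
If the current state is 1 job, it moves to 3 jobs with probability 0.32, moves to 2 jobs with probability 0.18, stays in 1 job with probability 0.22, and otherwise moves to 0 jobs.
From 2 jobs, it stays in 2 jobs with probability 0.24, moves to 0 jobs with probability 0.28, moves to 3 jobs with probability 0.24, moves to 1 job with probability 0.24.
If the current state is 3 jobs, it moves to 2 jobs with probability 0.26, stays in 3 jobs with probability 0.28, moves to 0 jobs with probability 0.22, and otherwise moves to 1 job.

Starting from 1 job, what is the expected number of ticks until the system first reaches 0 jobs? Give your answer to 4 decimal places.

3.8090

Let t(s) be the expected number of ticks to first reach 0 jobs from state s, with t(0 jobs) = 0. Conditioning on the first tick:
t(1 job) = 1 + 0.22·t(1 job) + 0.18·t(2 jobs) + 0.32·t(3 jobs)
t(2 jobs) = 1 + 0.24·t(1 job) + 0.24·t(2 jobs) + 0.24·t(3 jobs)
t(3 jobs) = 1 + 0.24·t(1 job) + 0.26·t(2 jobs) + 0.28·t(3 jobs)
Solving: t(1 job) = 3.8090, t(2 jobs) = 3.7904, t(3 jobs) = 4.0273.
Expected ticks from 1 job to 0 jobs: 3.8090.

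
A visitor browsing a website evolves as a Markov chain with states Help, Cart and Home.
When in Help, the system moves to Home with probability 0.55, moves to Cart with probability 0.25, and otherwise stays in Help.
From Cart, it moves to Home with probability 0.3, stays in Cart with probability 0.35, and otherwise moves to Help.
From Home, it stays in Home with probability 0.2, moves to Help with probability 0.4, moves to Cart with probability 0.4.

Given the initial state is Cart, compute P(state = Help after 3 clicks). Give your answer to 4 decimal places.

Propagate the distribution vector 3 clicks from Cart.
After 0 clicks: (0.0000, 1.0000, 0.0000)
After 1 click: (0.3500, 0.3500, 0.3000)
After 2 clicks: (0.3125, 0.3300, 0.3575)
After 3 clicks: (0.3210, 0.3366, 0.3424)
P(in Help after 3 clicks) = 0.3210

0.3210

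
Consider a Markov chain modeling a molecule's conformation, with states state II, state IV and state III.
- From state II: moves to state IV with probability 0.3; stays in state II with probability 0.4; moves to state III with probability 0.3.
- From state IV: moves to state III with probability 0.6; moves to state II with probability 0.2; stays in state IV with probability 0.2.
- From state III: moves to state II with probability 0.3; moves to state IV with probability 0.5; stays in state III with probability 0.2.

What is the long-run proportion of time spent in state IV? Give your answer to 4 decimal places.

0.3391

Let the stationary distribution be π with π = πP and π_1 + π_2 + π_3 = 1.
π_1 = 0.4·π_1 + 0.2·π_2 + 0.3·π_3
π_2 = 0.3·π_1 + 0.2·π_2 + 0.5·π_3
Solving with the normalization constraint gives π = (0.2957, 0.3391, 0.3652).
So the stationary probability of state IV is 0.3391.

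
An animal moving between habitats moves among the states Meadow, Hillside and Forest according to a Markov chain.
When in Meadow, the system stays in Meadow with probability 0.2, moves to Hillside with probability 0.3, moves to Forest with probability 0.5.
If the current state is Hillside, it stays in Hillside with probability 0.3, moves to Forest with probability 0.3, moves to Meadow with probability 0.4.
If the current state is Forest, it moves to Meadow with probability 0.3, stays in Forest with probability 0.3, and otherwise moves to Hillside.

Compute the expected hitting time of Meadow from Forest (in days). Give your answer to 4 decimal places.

2.9730

Let t(s) be the expected number of days to first reach Meadow from state s, with t(Meadow) = 0. Conditioning on the first day:
t(Hillside) = 1 + 0.3·t(Hillside) + 0.3·t(Forest)
t(Forest) = 1 + 0.4·t(Hillside) + 0.3·t(Forest)
Solving: t(Hillside) = 2.7027, t(Forest) = 2.9730.
Expected days from Forest to Meadow: 2.9730.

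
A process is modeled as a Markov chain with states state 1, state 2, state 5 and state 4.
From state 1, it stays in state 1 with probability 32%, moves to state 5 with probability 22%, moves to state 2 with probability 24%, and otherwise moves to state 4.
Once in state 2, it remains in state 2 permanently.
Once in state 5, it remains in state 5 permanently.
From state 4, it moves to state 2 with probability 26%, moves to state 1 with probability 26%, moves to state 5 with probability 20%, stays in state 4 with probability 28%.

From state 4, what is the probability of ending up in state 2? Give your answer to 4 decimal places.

Let h(s) be the probability of absorption at state 2 starting from transient state s. Then h(state 2) = 1 and h(state 5) = 0. By first-step analysis:
h(state 1) = 0.32·h(state 1) + 0.24·1 + 0.22·0 + 0.22·h(state 4)
h(state 4) = 0.26·h(state 1) + 0.26·1 + 0.2·0 + 0.28·h(state 4)
Solving: h(state 1) = 0.5319, h(state 4) = 0.5532.
Starting from state 4, the probability is 0.5532.

0.5532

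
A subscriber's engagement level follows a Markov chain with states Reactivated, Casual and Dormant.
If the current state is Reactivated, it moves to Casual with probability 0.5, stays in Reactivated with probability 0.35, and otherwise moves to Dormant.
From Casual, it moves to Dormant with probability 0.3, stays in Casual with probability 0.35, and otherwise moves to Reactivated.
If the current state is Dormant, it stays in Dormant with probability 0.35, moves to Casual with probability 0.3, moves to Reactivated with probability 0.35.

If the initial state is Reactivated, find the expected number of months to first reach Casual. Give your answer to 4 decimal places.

2.1622

Let t(s) be the expected number of months to first reach Casual from state s, with t(Casual) = 0. Conditioning on the first month:
t(Reactivated) = 1 + 0.35·t(Reactivated) + 0.15·t(Dormant)
t(Dormant) = 1 + 0.35·t(Reactivated) + 0.35·t(Dormant)
Solving: t(Reactivated) = 2.1622, t(Dormant) = 2.7027.
Expected months from Reactivated to Casual: 2.1622.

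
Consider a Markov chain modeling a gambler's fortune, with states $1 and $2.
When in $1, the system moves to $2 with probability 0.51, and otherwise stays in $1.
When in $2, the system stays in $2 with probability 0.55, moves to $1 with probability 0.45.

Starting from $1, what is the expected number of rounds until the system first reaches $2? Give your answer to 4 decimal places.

1.9608

Let t(s) be the expected number of rounds to first reach $2 from state s, with t($2) = 0. Conditioning on the first round:
t($1) = 1 + 0.49·t($1)
Solving: t($1) = 1.9608.
Expected rounds from $1 to $2: 1.9608.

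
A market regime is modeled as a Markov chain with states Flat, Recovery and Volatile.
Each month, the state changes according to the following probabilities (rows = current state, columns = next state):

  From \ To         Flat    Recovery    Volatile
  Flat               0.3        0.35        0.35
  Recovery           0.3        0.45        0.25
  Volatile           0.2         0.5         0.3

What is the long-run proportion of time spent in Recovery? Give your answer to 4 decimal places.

Let the stationary distribution be π with π = πP and π_1 + π_2 + π_3 = 1.
π_1 = 0.3·π_1 + 0.3·π_2 + 0.2·π_3
π_2 = 0.35·π_1 + 0.45·π_2 + 0.5·π_3
Solving with the normalization constraint gives π = (0.2708, 0.4375, 0.2917).
So the stationary probability of Recovery is 0.4375.

0.4375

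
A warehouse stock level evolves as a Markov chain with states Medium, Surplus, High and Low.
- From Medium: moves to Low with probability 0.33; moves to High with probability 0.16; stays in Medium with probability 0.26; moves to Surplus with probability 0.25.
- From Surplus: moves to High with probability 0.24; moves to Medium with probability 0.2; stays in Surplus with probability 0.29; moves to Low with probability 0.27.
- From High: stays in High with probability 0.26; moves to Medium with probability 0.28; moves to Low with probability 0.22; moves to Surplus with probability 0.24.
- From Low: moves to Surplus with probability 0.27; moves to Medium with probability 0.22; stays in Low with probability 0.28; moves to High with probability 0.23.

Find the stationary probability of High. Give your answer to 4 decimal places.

Let the stationary distribution be π with π = πP and π_1 + π_2 + π_3 + π_4 = 1.
π_1 = 0.26·π_1 + 0.2·π_2 + 0.28·π_3 + 0.22·π_4
π_2 = 0.25·π_1 + 0.29·π_2 + 0.24·π_3 + 0.27·π_4
π_3 = 0.16·π_1 + 0.24·π_2 + 0.26·π_3 + 0.23·π_4
Solving with the normalization constraint gives π = (0.2376, 0.2638, 0.2227, 0.2759).
So the stationary probability of High is 0.2227.

0.2227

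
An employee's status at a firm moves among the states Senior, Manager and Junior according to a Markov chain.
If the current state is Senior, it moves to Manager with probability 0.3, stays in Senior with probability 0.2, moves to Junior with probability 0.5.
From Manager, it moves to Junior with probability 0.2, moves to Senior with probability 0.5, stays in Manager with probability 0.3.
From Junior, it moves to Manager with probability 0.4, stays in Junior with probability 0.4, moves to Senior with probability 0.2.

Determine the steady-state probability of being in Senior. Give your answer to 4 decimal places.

0.3009

Let the stationary distribution be π with π = πP and π_1 + π_2 + π_3 = 1.
π_1 = 0.2·π_1 + 0.5·π_2 + 0.2·π_3
π_2 = 0.3·π_1 + 0.3·π_2 + 0.4·π_3
Solving with the normalization constraint gives π = (0.3009, 0.3363, 0.3628).
So the stationary probability of Senior is 0.3009.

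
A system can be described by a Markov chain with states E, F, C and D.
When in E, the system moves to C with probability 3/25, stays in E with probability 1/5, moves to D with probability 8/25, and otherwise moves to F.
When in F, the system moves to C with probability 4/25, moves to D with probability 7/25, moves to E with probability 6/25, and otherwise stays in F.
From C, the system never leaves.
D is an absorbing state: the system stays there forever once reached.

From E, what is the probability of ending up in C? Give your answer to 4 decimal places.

Let h(s) be the probability of absorption at C starting from transient state s. Then h(C) = 1 and h(D) = 0. By first-step analysis:
h(E) = 0.2·h(E) + 0.36·h(F) + 0.12·1 + 0.32·0
h(F) = 0.24·h(E) + 0.32·h(F) + 0.16·1 + 0.28·0
Solving: h(E) = 0.3042, h(F) = 0.3427.
Starting from E, the probability is 0.3042.

0.3042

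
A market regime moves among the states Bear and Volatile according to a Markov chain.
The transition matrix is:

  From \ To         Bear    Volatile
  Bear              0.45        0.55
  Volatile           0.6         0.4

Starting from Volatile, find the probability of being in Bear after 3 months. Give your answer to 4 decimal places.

Propagate the distribution vector 3 months from Volatile.
After 0 months: (0.0000, 1.0000)
After 1 month: (0.6000, 0.4000)
After 2 months: (0.5100, 0.4900)
After 3 months: (0.5235, 0.4765)
P(in Bear after 3 months) = 0.5235

0.5235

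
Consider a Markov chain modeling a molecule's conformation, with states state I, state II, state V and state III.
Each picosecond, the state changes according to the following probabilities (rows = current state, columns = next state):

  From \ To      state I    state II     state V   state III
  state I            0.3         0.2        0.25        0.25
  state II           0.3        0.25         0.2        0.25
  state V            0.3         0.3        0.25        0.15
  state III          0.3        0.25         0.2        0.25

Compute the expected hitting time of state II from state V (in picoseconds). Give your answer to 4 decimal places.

Let t(s) be the expected number of picoseconds to first reach state II from state s, with t(state II) = 0. Conditioning on the first picosecond:
t(state I) = 1 + 0.3·t(state I) + 0.25·t(state V) + 0.25·t(state III)
t(state V) = 1 + 0.3·t(state I) + 0.25·t(state V) + 0.15·t(state III)
t(state III) = 1 + 0.3·t(state I) + 0.2·t(state V) + 0.25·t(state III)
Solving: t(state I) = 4.2521, t(state V) = 3.8462, t(state III) = 4.0598.
Expected picoseconds from state V to state II: 3.8462.

3.8462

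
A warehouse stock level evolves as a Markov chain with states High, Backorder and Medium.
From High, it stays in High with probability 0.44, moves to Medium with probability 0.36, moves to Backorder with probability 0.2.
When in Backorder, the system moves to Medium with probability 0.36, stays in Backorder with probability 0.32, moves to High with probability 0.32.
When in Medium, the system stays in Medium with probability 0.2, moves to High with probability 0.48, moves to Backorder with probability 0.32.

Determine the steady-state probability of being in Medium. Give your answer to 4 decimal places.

Let the stationary distribution be π with π = πP and π_1 + π_2 + π_3 = 1.
π_1 = 0.44·π_1 + 0.32·π_2 + 0.48·π_3
π_2 = 0.2·π_1 + 0.32·π_2 + 0.32·π_3
Solving with the normalization constraint gives π = (0.4201, 0.2696, 0.3103).
So the stationary probability of Medium is 0.3103.

0.3103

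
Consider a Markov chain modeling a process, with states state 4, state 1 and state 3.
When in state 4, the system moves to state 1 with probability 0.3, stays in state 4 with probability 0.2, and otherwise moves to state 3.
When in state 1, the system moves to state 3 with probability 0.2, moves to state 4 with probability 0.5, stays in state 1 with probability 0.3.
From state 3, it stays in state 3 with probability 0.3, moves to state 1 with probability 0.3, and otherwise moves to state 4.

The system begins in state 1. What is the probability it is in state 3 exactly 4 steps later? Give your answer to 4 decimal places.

Propagate the distribution vector 4 steps from state 1.
After 0 steps: (0.0000, 1.0000, 0.0000)
After 1 step: (0.5000, 0.3000, 0.2000)
After 2 steps: (0.3300, 0.3000, 0.3700)
After 3 steps: (0.3640, 0.3000, 0.3360)
After 4 steps: (0.3572, 0.3000, 0.3428)
P(in state 3 after 4 steps) = 0.3428

0.3428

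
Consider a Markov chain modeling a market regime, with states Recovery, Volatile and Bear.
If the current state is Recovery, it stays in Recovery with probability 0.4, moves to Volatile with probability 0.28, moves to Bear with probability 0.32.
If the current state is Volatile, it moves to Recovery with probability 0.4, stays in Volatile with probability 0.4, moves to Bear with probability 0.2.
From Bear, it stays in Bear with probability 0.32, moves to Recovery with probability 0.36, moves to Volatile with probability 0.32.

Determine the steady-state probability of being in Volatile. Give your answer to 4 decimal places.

0.3309

Let the stationary distribution be π with π = πP and π_1 + π_2 + π_3 = 1.
π_1 = 0.4·π_1 + 0.4·π_2 + 0.36·π_3
π_2 = 0.28·π_1 + 0.4·π_2 + 0.32·π_3
Solving with the normalization constraint gives π = (0.3888, 0.3309, 0.2803).
So the stationary probability of Volatile is 0.3309.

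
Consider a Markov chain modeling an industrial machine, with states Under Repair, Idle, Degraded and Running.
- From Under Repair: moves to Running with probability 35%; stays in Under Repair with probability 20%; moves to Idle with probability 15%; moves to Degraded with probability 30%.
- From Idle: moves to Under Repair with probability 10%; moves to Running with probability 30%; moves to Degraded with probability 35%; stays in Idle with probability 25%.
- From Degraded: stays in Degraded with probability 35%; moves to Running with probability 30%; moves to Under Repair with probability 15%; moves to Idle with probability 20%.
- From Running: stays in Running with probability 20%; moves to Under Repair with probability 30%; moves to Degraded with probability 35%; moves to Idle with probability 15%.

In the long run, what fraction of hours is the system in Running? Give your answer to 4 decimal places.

Let the stationary distribution be π with π = πP and π_1 + π_2 + π_3 + π_4 = 1.
π_1 = 0.2·π_1 + 0.1·π_2 + 0.15·π_3 + 0.3·π_4
π_2 = 0.15·π_1 + 0.25·π_2 + 0.2·π_3 + 0.15·π_4
π_3 = 0.3·π_1 + 0.35·π_2 + 0.35·π_3 + 0.35·π_4
Solving with the normalization constraint gives π = (0.1926, 0.1856, 0.3404, 0.2815).
So the stationary probability of Running is 0.2815.

0.2815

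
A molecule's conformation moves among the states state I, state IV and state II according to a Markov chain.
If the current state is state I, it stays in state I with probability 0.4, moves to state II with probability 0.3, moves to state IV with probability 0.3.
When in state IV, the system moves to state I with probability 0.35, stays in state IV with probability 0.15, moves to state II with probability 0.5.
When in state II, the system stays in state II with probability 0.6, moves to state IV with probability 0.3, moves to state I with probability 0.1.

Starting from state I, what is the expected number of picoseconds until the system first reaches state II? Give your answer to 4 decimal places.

2.8395

Let t(s) be the expected number of picoseconds to first reach state II from state s, with t(state II) = 0. Conditioning on the first picosecond:
t(state I) = 1 + 0.4·t(state I) + 0.3·t(state IV)
t(state IV) = 1 + 0.35·t(state I) + 0.15·t(state IV)
Solving: t(state I) = 2.8395, t(state IV) = 2.3457.
Expected picoseconds from state I to state II: 2.8395.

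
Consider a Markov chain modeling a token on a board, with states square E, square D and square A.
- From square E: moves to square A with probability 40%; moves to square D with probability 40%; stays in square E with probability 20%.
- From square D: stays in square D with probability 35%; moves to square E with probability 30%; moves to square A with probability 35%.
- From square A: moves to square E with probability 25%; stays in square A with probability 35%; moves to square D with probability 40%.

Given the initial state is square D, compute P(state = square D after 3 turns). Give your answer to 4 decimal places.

Propagate the distribution vector 3 turns from square D.
After 0 turns: (0.0000, 1.0000, 0.0000)
After 1 turn: (0.3000, 0.3500, 0.3500)
After 2 turns: (0.2525, 0.3825, 0.3650)
After 3 turns: (0.2565, 0.3809, 0.3626)
P(in square D after 3 turns) = 0.3809

0.3809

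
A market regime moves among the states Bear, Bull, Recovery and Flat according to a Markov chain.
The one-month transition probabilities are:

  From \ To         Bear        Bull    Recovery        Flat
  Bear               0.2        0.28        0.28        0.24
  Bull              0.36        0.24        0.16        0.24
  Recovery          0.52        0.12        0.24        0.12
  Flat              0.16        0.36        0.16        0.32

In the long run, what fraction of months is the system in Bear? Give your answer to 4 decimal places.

0.2995

Let the stationary distribution be π with π = πP and π_1 + π_2 + π_3 + π_4 = 1.
π_1 = 0.2·π_1 + 0.36·π_2 + 0.52·π_3 + 0.16·π_4
π_2 = 0.28·π_1 + 0.24·π_2 + 0.12·π_3 + 0.36·π_4
π_3 = 0.28·π_1 + 0.16·π_2 + 0.24·π_3 + 0.16·π_4
Solving with the normalization constraint gives π = (0.2995, 0.2544, 0.2130, 0.2331).
So the stationary probability of Bear is 0.2995.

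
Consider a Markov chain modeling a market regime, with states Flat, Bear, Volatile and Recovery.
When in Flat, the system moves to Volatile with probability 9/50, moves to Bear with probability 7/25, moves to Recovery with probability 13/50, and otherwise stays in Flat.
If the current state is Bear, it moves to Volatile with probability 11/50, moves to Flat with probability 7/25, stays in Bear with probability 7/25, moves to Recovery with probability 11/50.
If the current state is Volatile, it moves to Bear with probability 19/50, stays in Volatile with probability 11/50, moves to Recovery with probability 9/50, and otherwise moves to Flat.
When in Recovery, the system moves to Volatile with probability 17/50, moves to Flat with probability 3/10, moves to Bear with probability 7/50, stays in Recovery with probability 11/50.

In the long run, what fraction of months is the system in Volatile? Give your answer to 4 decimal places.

0.2358

Let the stationary distribution be π with π = πP and π_1 + π_2 + π_3 + π_4 = 1.
π_1 = 0.28·π_1 + 0.28·π_2 + 0.22·π_3 + 0.3·π_4
π_2 = 0.28·π_1 + 0.28·π_2 + 0.38·π_3 + 0.14·π_4
π_3 = 0.18·π_1 + 0.22·π_2 + 0.22·π_3 + 0.34·π_4
Solving with the normalization constraint gives π = (0.2703, 0.2726, 0.2358, 0.2214).
So the stationary probability of Volatile is 0.2358.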